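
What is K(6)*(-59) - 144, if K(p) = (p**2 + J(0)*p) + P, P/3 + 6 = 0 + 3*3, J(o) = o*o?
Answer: -2799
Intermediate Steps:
J(o) = o**2
P = 9 (P = -18 + 3*(0 + 3*3) = -18 + 3*(0 + 9) = -18 + 3*9 = -18 + 27 = 9)
K(p) = 9 + p**2 (K(p) = (p**2 + 0**2*p) + 9 = (p**2 + 0*p) + 9 = (p**2 + 0) + 9 = p**2 + 9 = 9 + p**2)
K(6)*(-59) - 144 = (9 + 6**2)*(-59) - 144 = (9 + 36)*(-59) - 144 = 45*(-59) - 144 = -2655 - 144 = -2799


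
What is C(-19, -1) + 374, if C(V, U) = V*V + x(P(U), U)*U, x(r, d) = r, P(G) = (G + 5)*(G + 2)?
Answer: 731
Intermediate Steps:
P(G) = (2 + G)*(5 + G) (P(G) = (5 + G)*(2 + G) = (2 + G)*(5 + G))
C(V, U) = V² + U*(10 + U² + 7*U) (C(V, U) = V*V + (10 + U² + 7*U)*U = V² + U*(10 + U² + 7*U))
C(-19, -1) + 374 = ((-19)² - (10 + (-1)² + 7*(-1))) + 374 = (361 - (10 + 1 - 7)) + 374 = (361 - 1*4) + 374 = (361 - 4) + 374 = 357 + 374 = 731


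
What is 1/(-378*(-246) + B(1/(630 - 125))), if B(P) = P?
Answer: 505/46958941 ≈ 1.0754e-5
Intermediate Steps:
1/(-378*(-246) + B(1/(630 - 125))) = 1/(-378*(-246) + 1/(630 - 125)) = 1/(92988 + 1/505) = 1/(46958941/505) = 505/46958941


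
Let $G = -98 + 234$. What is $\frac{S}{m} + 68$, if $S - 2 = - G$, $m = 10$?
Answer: $\frac{273}{5} \approx 54.6$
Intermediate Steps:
$G = 136$
$S = -134$ ($S = 2 - 136 = -134$)
$\frac{S}{m} + 68 = - \frac{134}{10} + 68 = \left(-134\right) \frac{1}{10} + 68 = - \frac{67}{5} + 68 = \frac{273}{5}$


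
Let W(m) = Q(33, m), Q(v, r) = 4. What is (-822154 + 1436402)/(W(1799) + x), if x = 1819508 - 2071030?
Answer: -307124/125759 ≈ -2.4422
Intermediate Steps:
x = -251522
W(m) = 4
(-822154 + 1436402)/(W(1799) + x) = (-822154 + 1436402)/(4 - 251522) = 614248/(-251518) = 614248*(-1/251518) = -307124/125759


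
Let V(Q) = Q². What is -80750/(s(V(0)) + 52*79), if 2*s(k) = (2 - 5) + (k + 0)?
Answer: -161500/8213 ≈ -19.664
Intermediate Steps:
s(k) = -3/2 + k/2 (s(k) = ((2 - 5) + (k + 0))/2 = (-3 + k)/2 = -3/2 + k/2)
-80750/(s(V(0)) + 52*79) = -80750/((-3/2 + (½)*0²) + 52*79) = -80750/((-3/2 + (½)*0) + 4108) = -80750/((-3/2 + 0) + 4108) = -80750/(-3/2 + 4108) = -80750/8213/2 = -80750*2/8213 = -161500/8213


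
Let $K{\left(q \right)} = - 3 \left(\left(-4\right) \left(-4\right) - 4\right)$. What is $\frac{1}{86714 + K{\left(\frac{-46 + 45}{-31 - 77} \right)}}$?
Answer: $\frac{1}{86678} \approx 1.1537 \cdot 10^{-5}$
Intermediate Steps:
$K{\left(q \right)} = -36$ ($K{\left(q \right)} = - 3 \left(16 - 4\right) = \left(-3\right) 12 = -36$)
$\frac{1}{86714 + K{\left(\frac{-46 + 45}{-31 - 77} \right)}} = \frac{1}{86714 - 36} = \frac{1}{86678}$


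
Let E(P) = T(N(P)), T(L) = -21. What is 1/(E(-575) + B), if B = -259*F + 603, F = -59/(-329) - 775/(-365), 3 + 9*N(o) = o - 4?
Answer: -3431/49332 ≈ -0.069549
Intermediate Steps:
N(o) = -7/9 + o/9 (N(o) = -⅓ + (o - 4)/9 = -⅓ + (-4 + o)/9 = -⅓ + (-4/9 + o/9) = -7/9 + o/9)
F = 55302/24017 (F = -59*(-1/329) - 775*(-1/365) = 59/329 + 155/73 = 55302/24017 ≈ 2.3026)
E(P) = -21
B = 22719/3431 (B = -259*55302/24017 + 603 = -2046174/3431 + 603 = 22719/3431 ≈ 6.6217)
1/(E(-575) + B) = 1/(-21 + 22719/3431) = 1/(-49332/3431) = -3431/49332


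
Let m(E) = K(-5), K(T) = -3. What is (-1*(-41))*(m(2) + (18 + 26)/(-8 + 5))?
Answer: -2173/3 ≈ -724.33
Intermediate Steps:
m(E) = -3
(-1*(-41))*(m(2) + (18 + 26)/(-8 + 5)) = (-1*(-41))*(-3 + (18 + 26)/(-8 + 5)) = 41*(-3 + 44/(-3)) = 41*(-3 + 44*(-1/3)) = 41*(-3 - 44/3) = 41*(-53/3) = -2173/3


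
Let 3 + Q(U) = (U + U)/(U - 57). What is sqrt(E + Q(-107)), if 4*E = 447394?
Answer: sqrt(188014479)/41 ≈ 334.44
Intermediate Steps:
E = 223697/2 (E = (1/4)*447394 = 223697/2 ≈ 1.1185e+5)
Q(U) = -3 + 2*U/(-57 + U) (Q(U) = -3 + (U + U)/(U - 57) = -3 + (2*U)/(-57 + U) = -3 + 2*U/(-57 + U))
sqrt(E + Q(-107)) = sqrt(223697/2 + (171 - 1*(-107))/(-57 - 107)) = sqrt(223697/2 + (171 + 107)/(-164)) = sqrt(223697/2 - 1/164*278) = sqrt(223697/2 - 139/82) = sqrt(4585719/41) = sqrt(188014479)/41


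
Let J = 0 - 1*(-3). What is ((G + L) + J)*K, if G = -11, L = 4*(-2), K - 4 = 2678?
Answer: -42912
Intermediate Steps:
K = 2682 (K = 4 + 2678 = 2682)
J = 3 (J = 0 + 3 = 3)
L = -8
((G + L) + J)*K = ((-11 - 8) + 3)*2682 = (-19 + 3)*2682 = -16*2682 = -42912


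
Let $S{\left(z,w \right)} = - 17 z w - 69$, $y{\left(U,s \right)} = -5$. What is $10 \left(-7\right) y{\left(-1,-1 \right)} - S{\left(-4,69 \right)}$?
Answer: $-4273$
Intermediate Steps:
$S{\left(z,w \right)} = -69 - 17 w z$ ($S{\left(z,w \right)} = - 17 w z - 69 = -69 - 17 w z$)
$10 \left(-7\right) y{\left(-1,-1 \right)} - S{\left(-4,69 \right)} = 10 \left(-7\right) \left(-5\right) - \left(-69 - 1173 \left(-4\right)\right) = \left(-70\right) \left(-5\right) - \left(-69 + 4692\right) = 350 - 4623 = -4273$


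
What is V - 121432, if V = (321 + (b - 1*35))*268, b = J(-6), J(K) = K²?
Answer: -35136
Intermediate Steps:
b = 36 (b = (-6)² = 36)
V = 86296 (V = (321 + (36 - 1*35))*268 = (321 + (36 - 35))*268 = (321 + 1)*268 = 322*268 = 86296)
V - 121432 = 86296 - 121432 = -35136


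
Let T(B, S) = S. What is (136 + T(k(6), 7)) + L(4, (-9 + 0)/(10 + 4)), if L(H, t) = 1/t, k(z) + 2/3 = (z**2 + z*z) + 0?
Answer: 1273/9 ≈ 141.44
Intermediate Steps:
k(z) = -2/3 + 2*z**2 (k(z) = -2/3 + ((z**2 + z*z) + 0) = -2/3 + ((z**2 + z**2) + 0) = -2/3 + (2*z**2 + 0) = -2/3 + 2*z**2)
(136 + T(k(6), 7)) + L(4, (-9 + 0)/(10 + 4)) = (136 + 7) + 1/((-9 + 0)/(10 + 4)) = 143 + 1/(-9/14) = 143 - 14/9 = 1273/9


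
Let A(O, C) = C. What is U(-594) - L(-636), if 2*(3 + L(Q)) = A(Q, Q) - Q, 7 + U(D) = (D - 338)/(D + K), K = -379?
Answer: -2960/973 ≈ -3.0421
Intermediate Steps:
U(D) = -7 + (-338 + D)/(-379 + D) (U(D) = -7 + (D - 338)/(D - 379) = -7 + (-338 + D)/(-379 + D))
L(Q) = -3 (L(Q) = -3 + (Q - Q)/2 = -3 + (½)*0 = -3 + 0 = -3)
U(-594) - L(-636) = (2315 - 6*(-594))/(-379 - 594) - 1*(-3) = (2315 + 3564)/(-973) + 3 = -1/973*5879 + 3 = -5879/973 + 3 = -2960/973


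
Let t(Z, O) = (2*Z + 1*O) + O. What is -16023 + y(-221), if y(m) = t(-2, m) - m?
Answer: -16248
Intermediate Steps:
t(Z, O) = 2*O + 2*Z (t(Z, O) = (2*Z + O) + O = (O + 2*Z) + O = 2*O + 2*Z)
y(m) = -4 + m (y(m) = (2*m + 2*(-2)) - m = (2*m - 4) - m = (-4 + 2*m) - m = -4 + m)
-16023 + y(-221) = -16023 + (-4 - 221) = -16023 - 225 = -16248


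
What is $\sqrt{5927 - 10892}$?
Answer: $i \sqrt{4965} \approx 70.463 i$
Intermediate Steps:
$\sqrt{5927 - 10892} = \sqrt{-4965} = i \sqrt{4965}$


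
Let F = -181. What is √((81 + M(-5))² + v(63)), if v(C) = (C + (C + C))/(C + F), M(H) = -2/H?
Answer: √2305939126/590 ≈ 81.390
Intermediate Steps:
v(C) = 3*C/(-181 + C) (v(C) = (C + (C + C))/(C - 181) = (C + 2*C)/(-181 + C) = (3*C)/(-181 + C) = 3*C/(-181 + C))
√((81 + M(-5))² + v(63)) = √((81 - 2/(-5))² + 3*63/(-181 + 63)) = √((81 - 2*(-⅕))² + 3*63/(-118)) = √((81 + ⅖)² + 3*63*(-1/118)) = √((407/5)² - 189/118) = √(165649/25 - 189/118) = √(19541857/2950) = √2305939126/590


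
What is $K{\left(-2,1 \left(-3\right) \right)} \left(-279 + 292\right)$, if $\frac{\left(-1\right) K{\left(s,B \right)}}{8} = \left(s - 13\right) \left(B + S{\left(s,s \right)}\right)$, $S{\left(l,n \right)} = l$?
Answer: $-7800$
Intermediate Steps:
$K{\left(s,B \right)} = - 8 \left(-13 + s\right) \left(B + s\right)$ ($K{\left(s,B \right)} = - 8 \left(s - 13\right) \left(B + s\right) = - 8 \left(-13 + s\right) \left(B + s\right)$)
$K{\left(-2,1 \left(-3\right) \right)} \left(-279 + 292\right) = \left(- 8 \left(-2\right)^{2} + 104 \cdot 1 \left(-3\right) + 104 \left(-2\right) - 8 \cdot 1 \left(-3\right) \left(-2\right)\right) \left(-279 + 292\right) = \left(\left(-8\right) 4 + 104 \left(-3\right) - 208 - \left(-24\right) \left(-2\right)\right) 13 = \left(-32 - 312 - 208 - 48\right) 13 = \left(-600\right) 13 = -7800$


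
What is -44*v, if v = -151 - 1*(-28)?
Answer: 5412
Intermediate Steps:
v = -123 (v = -151 + 28 = -123)
-44*v = -44*(-123) = 5412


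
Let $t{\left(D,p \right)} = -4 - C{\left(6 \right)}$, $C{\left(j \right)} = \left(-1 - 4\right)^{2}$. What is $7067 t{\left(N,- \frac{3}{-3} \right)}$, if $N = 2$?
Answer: $-204943$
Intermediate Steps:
$C{\left(j \right)} = 25$ ($C{\left(j \right)} = \left(-5\right)^{2} = 25$)
$t{\left(D,p \right)} = -29$ ($t{\left(D,p \right)} = -4 - 25 = -29$)
$7067 t{\left(N,- \frac{3}{-3} \right)} = 7067 \left(-29\right) = -204943$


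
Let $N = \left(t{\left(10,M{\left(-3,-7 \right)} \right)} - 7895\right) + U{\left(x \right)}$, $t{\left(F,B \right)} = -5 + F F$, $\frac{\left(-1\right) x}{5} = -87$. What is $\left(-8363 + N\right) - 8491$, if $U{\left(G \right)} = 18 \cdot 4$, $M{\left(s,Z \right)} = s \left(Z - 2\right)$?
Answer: $-24582$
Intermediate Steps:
$M{\left(s,Z \right)} = s \left(-2 + Z\right)$
$x = 435$ ($x = \left(-5\right) \left(-87\right) = 435$)
$U{\left(G \right)} = 72$
$t{\left(F,B \right)} = -5 + F^{2}$
$N = -7728$ ($N = \left(\left(-5 + 10^{2}\right) - 7895\right) + 72 = \left(\left(-5 + 100\right) - 7895\right) + 72 = \left(95 - 7895\right) + 72 = -7800 + 72 = -7728$)
$\left(-8363 + N\right) - 8491 = \left(-8363 - 7728\right) - 8491 = -16091 - 8491 = -24582$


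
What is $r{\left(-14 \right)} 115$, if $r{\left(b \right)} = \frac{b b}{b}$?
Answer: $-1610$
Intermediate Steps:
$r{\left(b \right)} = b$ ($r{\left(b \right)} = \frac{b^{2}}{b} = b$)
$r{\left(-14 \right)} 115 = \left(-14\right) 115 = -1610$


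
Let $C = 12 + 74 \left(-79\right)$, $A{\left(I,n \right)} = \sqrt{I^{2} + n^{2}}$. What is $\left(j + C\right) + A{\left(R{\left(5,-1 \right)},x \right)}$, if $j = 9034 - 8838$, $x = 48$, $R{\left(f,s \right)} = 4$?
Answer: $-5638 + 4 \sqrt{145} \approx -5589.8$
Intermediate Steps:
$j = 196$
$C = -5834$ ($C = 12 - 5846 = -5834$)
$\left(j + C\right) + A{\left(R{\left(5,-1 \right)},x \right)} = \left(196 - 5834\right) + \sqrt{4^{2} + 48^{2}} = -5638 + \sqrt{16 + 2304} = -5638 + \sqrt{2320} = -5638 + 4 \sqrt{145}$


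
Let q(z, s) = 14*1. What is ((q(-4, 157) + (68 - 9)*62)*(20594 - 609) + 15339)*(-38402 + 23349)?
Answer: -1104894098727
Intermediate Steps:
q(z, s) = 14
((q(-4, 157) + (68 - 9)*62)*(20594 - 609) + 15339)*(-38402 + 23349) = ((14 + (68 - 9)*62)*(20594 - 609) + 15339)*(-38402 + 23349) = ((14 + 59*62)*19985 + 15339)*(-15053) = ((14 + 3658)*19985 + 15339)*(-15053) = (3672*19985 + 15339)*(-15053) = (73384920 + 15339)*(-15053) = 73400259*(-15053) = -1104894098727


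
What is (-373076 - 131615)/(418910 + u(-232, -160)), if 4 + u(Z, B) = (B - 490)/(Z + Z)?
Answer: -117088312/97186517 ≈ -1.2048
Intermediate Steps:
u(Z, B) = -4 + (-490 + B)/(2*Z) (u(Z, B) = -4 + (B - 490)/(Z + Z) = -4 + (-490 + B)/((2*Z)) = -4 + (-490 + B)*(1/(2*Z)) = -4 + (-490 + B)/(2*Z))
(-373076 - 131615)/(418910 + u(-232, -160)) = (-373076 - 131615)/(418910 + (½)*(-490 - 160 - 8*(-232))/(-232)) = -504691/(418910 + (½)*(-1/232)*(-490 - 160 + 1856)) = -504691/(418910 + (½)*(-1/232)*1206) = -504691/(418910 - 603/232) = -504691/97186517/232 = -504691*232/97186517 = -117088312/97186517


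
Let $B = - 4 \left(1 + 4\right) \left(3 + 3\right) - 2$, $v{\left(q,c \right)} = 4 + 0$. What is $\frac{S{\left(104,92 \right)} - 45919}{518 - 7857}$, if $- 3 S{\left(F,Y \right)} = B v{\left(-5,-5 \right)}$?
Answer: $\frac{137269}{22017} \approx 6.2347$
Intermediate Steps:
$v{\left(q,c \right)} = 4$
$B = -122$ ($B = - 4 \cdot 5 \cdot 6 - 2 = \left(-4\right) 30 - 2 = -120 - 2 = -122$)
$S{\left(F,Y \right)} = \frac{488}{3}$ ($S{\left(F,Y \right)} = - \frac{\left(-122\right) 4}{3} = \left(- \frac{1}{3}\right) \left(-488\right) = \frac{488}{3}$)
$\frac{S{\left(104,92 \right)} - 45919}{518 - 7857} = \frac{\frac{488}{3} - 45919}{518 - 7857} = - \frac{137269}{3 \left(-7339\right)} = \left(- \frac{137269}{3}\right) \left(- \frac{1}{7339}\right) = \frac{137269}{22017}$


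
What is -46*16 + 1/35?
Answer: -25759/35 ≈ -735.97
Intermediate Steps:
-46*16 + 1/35 = -736 + 1/35 = -25759/35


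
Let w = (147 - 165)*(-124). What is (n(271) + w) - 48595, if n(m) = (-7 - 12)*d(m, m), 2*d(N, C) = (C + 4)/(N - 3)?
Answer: -24855793/536 ≈ -46373.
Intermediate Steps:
d(N, C) = (4 + C)/(2*(-3 + N)) (d(N, C) = ((C + 4)/(N - 3))/2 = ((4 + C)/(-3 + N))/2 = (4 + C)/(2*(-3 + N)))
w = 2232 (w = -18*(-124) = 2232)
n(m) = -19*(4 + m)/(2*(-3 + m)) (n(m) = (-7 - 12)*((4 + m)/(2*(-3 + m))) = -19*(4 + m)/(2*(-3 + m)))
(n(271) + w) - 48595 = (19*(-4 - 1*271)/(2*(-3 + 271)) + 2232) - 48595 = ((19/2)*(-4 - 271)/268 + 2232) - 48595 = ((19/2)*(1/268)*(-275) + 2232) - 48595 = (-5225/536 + 2232) - 48595 = 1191127/536 - 48595 = -24855793/536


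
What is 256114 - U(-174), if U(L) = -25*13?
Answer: 256439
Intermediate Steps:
U(L) = -325
256114 - U(-174) = 256114 - 1*(-325) = 256114 + 325 = 256439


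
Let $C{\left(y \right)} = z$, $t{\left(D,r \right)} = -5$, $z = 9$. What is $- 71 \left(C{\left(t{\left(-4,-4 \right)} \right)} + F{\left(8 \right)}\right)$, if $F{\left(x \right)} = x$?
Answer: $-1207$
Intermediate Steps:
$C{\left(y \right)} = 9$
$- 71 \left(C{\left(t{\left(-4,-4 \right)} \right)} + F{\left(8 \right)}\right) = - 71 \left(9 + 8\right) = \left(-71\right) 17 = -1207$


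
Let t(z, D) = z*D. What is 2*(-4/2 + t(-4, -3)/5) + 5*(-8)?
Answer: -196/5 ≈ -39.200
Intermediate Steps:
t(z, D) = D*z
2*(-4/2 + t(-4, -3)/5) + 5*(-8) = 2*(-4/2 - 3*(-4)/5) + 5*(-8) = 2*(-4*½ + 12*(⅕)) - 40 = 2*(-2 + 12/5) - 40 = 2*(⅖) - 40 = ⅘ - 40 = -196/5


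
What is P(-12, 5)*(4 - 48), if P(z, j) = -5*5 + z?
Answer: 1628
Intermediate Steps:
P(z, j) = -25 + z
P(-12, 5)*(4 - 48) = (-25 - 12)*(4 - 48) = -37*(-44) = 1628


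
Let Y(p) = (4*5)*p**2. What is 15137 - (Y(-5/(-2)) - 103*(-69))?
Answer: 7905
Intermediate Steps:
Y(p) = 20*p**2
15137 - (Y(-5/(-2)) - 103*(-69)) = 15137 - (20*(-5/(-2))**2 - 103*(-69)) = 15137 - (20*(-5*(-1/2))**2 + 7107) = 15137 - (20*(5/2)**2 + 7107) = 15137 - (20*(25/4) + 7107) = 15137 - (125 + 7107) = 15137 - 1*7232 = 15137 - 7232 = 7905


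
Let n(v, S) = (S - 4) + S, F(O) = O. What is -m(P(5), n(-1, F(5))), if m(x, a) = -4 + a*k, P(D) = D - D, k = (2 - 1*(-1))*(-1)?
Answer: 22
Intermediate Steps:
k = -3 (k = (2 + 1)*(-1) = 3*(-1) = -3)
P(D) = 0
n(v, S) = -4 + 2*S (n(v, S) = (-4 + S) + S = -4 + 2*S)
m(x, a) = -4 - 3*a (m(x, a) = -4 + a*(-3) = -4 - 3*a)
-m(P(5), n(-1, F(5))) = -(-4 - 3*(-4 + 2*5)) = -(-4 - 3*(-4 + 10)) = -(-4 - 3*6) = -(-4 - 18) = -1*(-22) = 22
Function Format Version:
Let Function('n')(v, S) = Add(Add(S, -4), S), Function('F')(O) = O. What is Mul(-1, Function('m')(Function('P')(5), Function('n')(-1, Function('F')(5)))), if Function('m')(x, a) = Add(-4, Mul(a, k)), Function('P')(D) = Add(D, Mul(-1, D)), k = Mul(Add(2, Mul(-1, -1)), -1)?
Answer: 22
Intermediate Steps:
k = -3 (k = Mul(Add(2, 1), -1) = Mul(3, -1) = -3)
Function('P')(D) = 0
Function('n')(v, S) = Add(-4, Mul(2, S)) (Function('n')(v, S) = Add(Add(-4, S), S) = Add(-4, Mul(2, S)))
Function('m')(x, a) = Add(-4, Mul(-3, a)) (Function('m')(x, a) = Add(-4, Mul(a, -3)) = Add(-4, Mul(-3, a)))
Mul(-1, Function('m')(Function('P')(5), Function('n')(-1, Function('F')(5)))) = Mul(-1, Add(-4, Mul(-3, Add(-4, Mul(2, 5))))) = Mul(-1, Add(-4, Mul(-3, Add(-4, 10)))) = Mul(-1, Add(-4, Mul(-3, 6))) = Mul(-1, Add(-4, -18)) = Mul(-1, -22) = 22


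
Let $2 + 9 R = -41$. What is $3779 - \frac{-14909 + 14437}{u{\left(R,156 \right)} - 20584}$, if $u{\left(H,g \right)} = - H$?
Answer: $\frac{699915679}{185213} \approx 3779.0$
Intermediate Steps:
$R = - \frac{43}{9}$ ($R = - \frac{2}{9} + \frac{1}{9} \left(-41\right) = - \frac{2}{9} - \frac{41}{9} = - \frac{43}{9} \approx -4.7778$)
$3779 - \frac{-14909 + 14437}{u{\left(R,156 \right)} - 20584} = 3779 - \frac{-14909 + 14437}{\left(-1\right) \left(- \frac{43}{9}\right) - 20584} = 3779 - - \frac{472}{\frac{43}{9} - 20584} = 3779 - - \frac{472}{- \frac{185213}{9}} = 3779 - \left(-472\right) \left(- \frac{9}{185213}\right) = 3779 - \frac{4248}{185213} = \frac{699915679}{185213}$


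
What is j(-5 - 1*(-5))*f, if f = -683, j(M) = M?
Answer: 0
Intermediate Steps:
j(-5 - 1*(-5))*f = (-5 - 1*(-5))*(-683) = (-5 + 5)*(-683) = 0*(-683) = 0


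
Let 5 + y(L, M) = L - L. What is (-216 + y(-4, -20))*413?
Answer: -91273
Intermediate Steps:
y(L, M) = -5 (y(L, M) = -5 + (L - L) = -5 + 0 = -5)
(-216 + y(-4, -20))*413 = (-216 - 5)*413 = -221*413 = -91273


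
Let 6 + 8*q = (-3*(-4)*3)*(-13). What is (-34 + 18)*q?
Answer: 948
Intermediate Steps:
q = -237/4 (q = -3/4 + ((-3*(-4)*3)*(-13))/8 = -3/4 + ((12*3)*(-13))/8 = -3/4 + (36*(-13))/8 = -3/4 + (1/8)*(-468) = -3/4 - 117/2 = -237/4 ≈ -59.250)
(-34 + 18)*q = (-34 + 18)*(-237/4) = -16*(-237/4) = 948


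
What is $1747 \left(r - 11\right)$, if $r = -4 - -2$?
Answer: $-22711$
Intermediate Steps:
$r = -2$ ($r = -4 + 2 = -2$)
$1747 \left(r - 11\right) = 1747 \left(-2 - 11\right) = 1747 \left(-13\right) = -22711$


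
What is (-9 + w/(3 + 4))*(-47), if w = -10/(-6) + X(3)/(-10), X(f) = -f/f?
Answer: 86339/210 ≈ 411.14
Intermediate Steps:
X(f) = -1 (X(f) = -1*1 = -1)
w = 53/30 (w = -10/(-6) - 1/(-10) = -10*(-⅙) - 1*(-⅒) = 5/3 + ⅒ = 53/30 ≈ 1.7667)
(-9 + w/(3 + 4))*(-47) = (-9 + (53/30)/(3 + 4))*(-47) = (-9 + (53/30)/7)*(-47) = (-9 + (⅐)*(53/30))*(-47) = (-9 + 53/210)*(-47) = -1837/210*(-47) = 86339/210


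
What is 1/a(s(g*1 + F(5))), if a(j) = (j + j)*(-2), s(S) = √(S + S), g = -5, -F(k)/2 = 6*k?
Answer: I*√130/520 ≈ 0.021926*I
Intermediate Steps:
F(k) = -12*k
s(S) = √2*√S (s(S) = √(2*S) = √2*√S)
a(j) = -4*j (a(j) = (2*j)*(-2) = -4*j)
1/a(s(g*1 + F(5))) = 1/(-4*√2*√(-5*1 - 12*5)) = 1/(-4*√2*√(-5 - 60)) = 1/(-4*√2*√(-65)) = 1/(-4*√2*I*√65) = 1/(-4*I*√130) = I*√130/520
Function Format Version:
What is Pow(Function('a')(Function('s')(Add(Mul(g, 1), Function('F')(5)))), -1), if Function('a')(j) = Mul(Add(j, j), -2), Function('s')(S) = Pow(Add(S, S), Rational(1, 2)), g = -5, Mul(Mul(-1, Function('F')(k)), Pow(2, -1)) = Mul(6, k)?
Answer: Mul(Rational(1, 520), I, Pow(130, Rational(1, 2))) ≈ Mul(0.021926, I)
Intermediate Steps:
Function('F')(k) = Mul(-12, k) (Function('F')(k) = Mul(-2, Mul(6, k)) = Mul(-12, k))
Function('s')(S) = Mul(Pow(2, Rational(1, 2)), Pow(S, Rational(1, 2))) (Function('s')(S) = Pow(Mul(2, S), Rational(1, 2)) = Mul(Pow(2, Rational(1, 2)), Pow(S, Rational(1, 2))))
Function('a')(j) = Mul(-4, j) (Function('a')(j) = Mul(Mul(2, j), -2) = Mul(-4, j))
Pow(Function('a')(Function('s')(Add(Mul(g, 1), Function('F')(5)))), -1) = Pow(Mul(-4, Mul(Pow(2, Rational(1, 2)), Pow(Add(Mul(-5, 1), Mul(-12, 5)), Rational(1, 2)))), -1) = Pow(Mul(-4, Mul(Pow(2, Rational(1, 2)), Pow(Add(-5, -60), Rational(1, 2)))), -1) = Pow(Mul(-4, Mul(Pow(2, Rational(1, 2)), Pow(-65, Rational(1, 2)))), -1) = Pow(Mul(-4, Mul(Pow(2, Rational(1, 2)), Mul(I, Pow(65, Rational(1, 2))))), -1) = Pow(Mul(-4, Mul(I, Pow(130, Rational(1, 2)))), -1) = Pow(Mul(-4, I, Pow(130, Rational(1, 2))), -1) = Mul(Rational(1, 520), I, Pow(130, Rational(1, 2)))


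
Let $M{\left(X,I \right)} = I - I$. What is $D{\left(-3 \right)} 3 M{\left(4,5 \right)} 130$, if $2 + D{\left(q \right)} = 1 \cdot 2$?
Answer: $0$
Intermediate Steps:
$D{\left(q \right)} = 0$ ($D{\left(q \right)} = -2 + 1 \cdot 2 = -2 + 2 = 0$)
$M{\left(X,I \right)} = 0$
$D{\left(-3 \right)} 3 M{\left(4,5 \right)} 130 = 0 \cdot 3 \cdot 0 \cdot 130 = 0 \cdot 0 \cdot 130 = 0 \cdot 130 = 0$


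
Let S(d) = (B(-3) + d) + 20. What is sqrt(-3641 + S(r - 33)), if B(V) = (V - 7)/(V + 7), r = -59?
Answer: I*sqrt(14862)/2 ≈ 60.955*I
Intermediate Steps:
B(V) = (-7 + V)/(7 + V)
S(d) = 35/2 + d (S(d) = ((-7 - 3)/(7 - 3) + d) + 20 = (-10/4 + d) + 20 = ((1/4)*(-10) + d) + 20 = (-5/2 + d) + 20 = 35/2 + d)
sqrt(-3641 + S(r - 33)) = sqrt(-3641 + (35/2 + (-59 - 33))) = sqrt(-3641 + (35/2 - 92)) = sqrt(-3641 - 149/2) = sqrt(-7431/2) = I*sqrt(14862)/2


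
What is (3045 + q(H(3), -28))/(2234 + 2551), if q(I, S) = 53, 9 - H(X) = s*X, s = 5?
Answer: 3098/4785 ≈ 0.64744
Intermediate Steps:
H(X) = 9 - 5*X
(3045 + q(H(3), -28))/(2234 + 2551) = (3045 + 53)/(2234 + 2551) = 3098/4785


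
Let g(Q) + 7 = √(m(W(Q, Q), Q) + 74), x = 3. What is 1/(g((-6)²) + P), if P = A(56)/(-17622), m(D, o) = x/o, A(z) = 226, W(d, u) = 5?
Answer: 2177726760/7733442923 + 51755814*√2667/7733442923 ≈ 0.62722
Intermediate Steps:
m(D, o) = 3/o
P = -113/8811 (P = 226/(-17622) = 226*(-1/17622) = -113/8811 ≈ -0.012825)
g(Q) = -7 + √(74 + 3/Q) (g(Q) = -7 + √(3/Q + 74) = -7 + √(74 + 3/Q))
1/(g((-6)²) + P) = 1/((-7 + √(74 + 3/((-6)²))) - 113/8811) = 1/((-7 + √(74 + 3/36)) - 113/8811) = 1/((-7 + √(74 + 3*(1/36))) - 113/8811) = 1/((-7 + √(74 + 1/12)) - 113/8811) = 1/((-7 + √(889/12)) - 113/8811) = 1/((-7 + √2667/6) - 113/8811) = 1/(-61790/8811 + √2667/6)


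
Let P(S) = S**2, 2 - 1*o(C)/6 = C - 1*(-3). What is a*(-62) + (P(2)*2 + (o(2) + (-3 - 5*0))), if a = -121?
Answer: 7489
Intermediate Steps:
o(C) = -6 - 6*C (o(C) = 12 - 6*(C - 1*(-3)) = 12 - 6*(C + 3) = 12 - 6*(3 + C) = 12 + (-18 - 6*C) = -6 - 6*C)
a*(-62) + (P(2)*2 + (o(2) + (-3 - 5*0))) = -121*(-62) + (2**2*2 + ((-6 - 6*2) + (-3 - 5*0))) = 7502 + (4*2 + ((-6 - 12) + (-3 + 0))) = 7502 + (8 + (-18 - 3)) = 7502 + (8 - 21) = 7502 - 13 = 7489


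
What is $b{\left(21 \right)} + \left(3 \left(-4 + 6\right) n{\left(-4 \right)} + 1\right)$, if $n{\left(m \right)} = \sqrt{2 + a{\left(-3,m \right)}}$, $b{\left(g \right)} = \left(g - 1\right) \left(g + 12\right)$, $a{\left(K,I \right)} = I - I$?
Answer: $661 + 6 \sqrt{2} \approx 669.49$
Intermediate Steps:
$a{\left(K,I \right)} = 0$
$b{\left(g \right)} = \left(-1 + g\right) \left(12 + g\right)$
$n{\left(m \right)} = \sqrt{2}$ ($n{\left(m \right)} = \sqrt{2 + 0} = \sqrt{2}$)
$b{\left(21 \right)} + \left(3 \left(-4 + 6\right) n{\left(-4 \right)} + 1\right) = \left(-12 + 21^{2} + 11 \cdot 21\right) + \left(3 \left(-4 + 6\right) \sqrt{2} + 1\right) = \left(-12 + 441 + 231\right) + \left(3 \cdot 2 \sqrt{2} + 1\right) = 660 + \left(6 \sqrt{2} + 1\right) = 660 + \left(1 + 6 \sqrt{2}\right) = 661 + 6 \sqrt{2}$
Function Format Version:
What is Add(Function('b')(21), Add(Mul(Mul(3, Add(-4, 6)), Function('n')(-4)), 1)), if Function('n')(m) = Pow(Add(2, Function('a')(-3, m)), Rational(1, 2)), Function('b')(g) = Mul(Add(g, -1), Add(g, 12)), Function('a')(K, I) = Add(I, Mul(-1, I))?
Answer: Add(661, Mul(6, Pow(2, Rational(1, 2)))) ≈ 669.49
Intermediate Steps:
Function('a')(K, I) = 0
Function('b')(g) = Mul(Add(-1, g), Add(12, g))
Function('n')(m) = Pow(2, Rational(1, 2)) (Function('n')(m) = Pow(Add(2, 0), Rational(1, 2)) = Pow(2, Rational(1, 2)))
Add(Function('b')(21), Add(Mul(Mul(3, Add(-4, 6)), Function('n')(-4)), 1)) = Add(Add(-12, Pow(21, 2), Mul(11, 21)), Add(Mul(Mul(3, Add(-4, 6)), Pow(2, Rational(1, 2))), 1)) = Add(Add(-12, 441, 231), Add(Mul(Mul(3, 2), Pow(2, Rational(1, 2))), 1)) = Add(660, Add(Mul(6, Pow(2, Rational(1, 2))), 1)) = Add(660, Add(1, Mul(6, Pow(2, Rational(1, 2))))) = Add(661, Mul(6, Pow(2, Rational(1, 2))))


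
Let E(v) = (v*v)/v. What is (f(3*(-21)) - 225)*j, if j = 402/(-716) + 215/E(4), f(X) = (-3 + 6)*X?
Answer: -7883181/358 ≈ -22020.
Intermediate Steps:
E(v) = v (E(v) = v**2/v = v)
f(X) = 3*X
j = 38083/716 (j = 402/(-716) + 215/4 = 402*(-1/716) + 215*(1/4) = -201/358 + 215/4 = 38083/716 ≈ 53.189)
(f(3*(-21)) - 225)*j = (3*(3*(-21)) - 225)*(38083/716) = (3*(-63) - 225)*(38083/716) = (-189 - 225)*(38083/716) = -414*38083/716 = -7883181/358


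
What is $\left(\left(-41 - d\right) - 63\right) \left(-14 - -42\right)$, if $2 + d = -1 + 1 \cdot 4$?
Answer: $-2940$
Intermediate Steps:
$d = 1$ ($d = -2 + \left(-1 + 1 \cdot 4\right) = -2 + \left(-1 + 4\right) = -2 + 3 = 1$)
$\left(\left(-41 - d\right) - 63\right) \left(-14 - -42\right) = \left(\left(-41 - 1\right) - 63\right) \left(-14 - -42\right) = \left(\left(-41 - 1\right) - 63\right) \left(-14 + 42\right) = \left(-42 - 63\right) 28 = \left(-105\right) 28 = -2940$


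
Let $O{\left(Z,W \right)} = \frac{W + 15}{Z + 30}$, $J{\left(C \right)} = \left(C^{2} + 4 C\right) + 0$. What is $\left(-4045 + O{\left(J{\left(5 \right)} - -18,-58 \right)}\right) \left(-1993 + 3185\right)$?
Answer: $- \frac{448463776}{93} \approx -4.8222 \cdot 10^{6}$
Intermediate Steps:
$J{\left(C \right)} = C^{2} + 4 C$
$O{\left(Z,W \right)} = \frac{15 + W}{30 + Z}$
$\left(-4045 + O{\left(J{\left(5 \right)} - -18,-58 \right)}\right) \left(-1993 + 3185\right) = \left(-4045 + \frac{15 - 58}{30 - \left(-18 - 5 \left(4 + 5\right)\right)}\right) \left(-1993 + 3185\right) = \left(-4045 + \frac{1}{30 + \left(5 \cdot 9 + 18\right)} \left(-43\right)\right) 1192 = \left(-4045 + \frac{1}{30 + \left(45 + 18\right)} \left(-43\right)\right) 1192 = \left(-4045 + \frac{1}{30 + 63} \left(-43\right)\right) 1192 = \left(-4045 + \frac{1}{93} \left(-43\right)\right) 1192 = \left(-4045 - \frac{43}{93}\right) 1192 = \left(- \frac{376228}{93}\right) 1192 = - \frac{448463776}{93}$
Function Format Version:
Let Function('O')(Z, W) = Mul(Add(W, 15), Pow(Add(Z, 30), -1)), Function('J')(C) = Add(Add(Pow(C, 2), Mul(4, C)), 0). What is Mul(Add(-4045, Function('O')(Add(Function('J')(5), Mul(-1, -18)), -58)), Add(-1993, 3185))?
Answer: Rational(-448463776, 93) ≈ -4.8222e+6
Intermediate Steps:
Function('J')(C) = Add(Pow(C, 2), Mul(4, C))
Function('O')(Z, W) = Mul(Pow(Add(30, Z), -1), Add(15, W)) (Function('O')(Z, W) = Mul(Add(15, W), Pow(Add(30, Z), -1)) = Mul(Pow(Add(30, Z), -1), Add(15, W)))
Mul(Add(-4045, Function('O')(Add(Function('J')(5), Mul(-1, -18)), -58)), Add(-1993, 3185)) = Mul(Add(-4045, Mul(Pow(Add(30, Add(Mul(5, Add(4, 5)), Mul(-1, -18))), -1), Add(15, -58))), Add(-1993, 3185)) = Mul(Add(-4045, Mul(Pow(Add(30, Add(Mul(5, 9), 18)), -1), -43)), 1192) = Mul(Add(-4045, Mul(Pow(Add(30, Add(45, 18)), -1), -43)), 1192) = Mul(Add(-4045, Mul(Pow(Add(30, 63), -1), -43)), 1192) = Mul(Add(-4045, Mul(Pow(93, -1), -43)), 1192) = Mul(Add(-4045, Mul(Rational(1, 93), -43)), 1192) = Mul(Add(-4045, Rational(-43, 93)), 1192) = Mul(Rational(-376228, 93), 1192) = Rational(-448463776, 93)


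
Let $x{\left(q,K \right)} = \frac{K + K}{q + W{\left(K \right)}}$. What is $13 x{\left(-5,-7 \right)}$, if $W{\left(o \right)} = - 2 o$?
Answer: $- \frac{182}{9} \approx -20.222$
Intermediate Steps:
$x{\left(q,K \right)} = \frac{2 K}{q - 2 K}$ ($x{\left(q,K \right)} = \frac{K + K}{q - 2 K} = \frac{2 K}{q - 2 K}$)
$13 x{\left(-5,-7 \right)} = 13 \cdot 2 \left(-7\right) \frac{1}{-5 - -14} = 13 \cdot 2 \left(-7\right) \frac{1}{-5 + 14} = 13 \cdot 2 \left(-7\right) \frac{1}{9} = 13 \left(- \frac{14}{9}\right) = - \frac{182}{9}$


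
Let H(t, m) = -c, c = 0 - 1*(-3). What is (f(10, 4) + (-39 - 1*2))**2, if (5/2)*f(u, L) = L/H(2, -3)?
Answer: 388129/225 ≈ 1725.0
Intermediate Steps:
c = 3 (c = 0 + 3 = 3)
H(t, m) = -3 (H(t, m) = -1*3 = -3)
f(u, L) = -2*L/15 (f(u, L) = 2*(L/(-3))/5 = 2*(L*(-1/3))/5 = 2*(-L/3)/5 = -2*L/15)
(f(10, 4) + (-39 - 1*2))**2 = (-2/15*4 + (-39 - 1*2))**2 = (-8/15 + (-39 - 2))**2 = (-8/15 - 41)**2 = (-623/15)**2 = 388129/225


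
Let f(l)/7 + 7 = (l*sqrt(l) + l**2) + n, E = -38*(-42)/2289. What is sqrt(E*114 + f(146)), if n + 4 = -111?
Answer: sqrt(1763585774 + 12142382*sqrt(146))/109 ≈ 400.98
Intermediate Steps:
n = -115 (n = -4 - 111 = -115)
E = 76/109 (E = 1596*(1/2289) = 76/109 ≈ 0.69725)
f(l) = -854 + 7*l**2 + 7*l**(3/2) (f(l) = -49 + 7*((l*sqrt(l) + l**2) - 115) = -49 + 7*((l**(3/2) + l**2) - 115) = -49 + 7*((l**2 + l**(3/2)) - 115) = -49 + 7*(-115 + l**2 + l**(3/2)) = -49 + (-805 + 7*l**2 + 7*l**(3/2)) = -854 + 7*l**2 + 7*l**(3/2))
sqrt(E*114 + f(146)) = sqrt((76/109)*114 + (-854 + 7*146**2 + 7*146**(3/2))) = sqrt(8664/109 + (-854 + 7*21316 + 7*(146*sqrt(146)))) = sqrt(8664/109 + (-854 + 149212 + 1022*sqrt(146))) = sqrt(8664/109 + (148358 + 1022*sqrt(146))) = sqrt(16179686/109 + 1022*sqrt(146))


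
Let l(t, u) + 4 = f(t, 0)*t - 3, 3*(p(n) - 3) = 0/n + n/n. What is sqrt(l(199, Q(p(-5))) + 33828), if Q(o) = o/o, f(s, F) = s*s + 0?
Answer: 6*sqrt(219845) ≈ 2813.3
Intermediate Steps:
f(s, F) = s**2 (f(s, F) = s**2 + 0 = s**2)
p(n) = 10/3 (p(n) = 3 + (0/n + n/n)/3 = 3 + (0 + 1)/3 = 3 + (1/3)*1 = 3 + 1/3 = 10/3)
Q(o) = 1
l(t, u) = -7 + t**3 (l(t, u) = -4 + (t**2*t - 3) = -4 + (t**3 - 3) = -4 + (-3 + t**3) = -7 + t**3)
sqrt(l(199, Q(p(-5))) + 33828) = sqrt((-7 + 199**3) + 33828) = sqrt((-7 + 7880599) + 33828) = sqrt(7880592 + 33828) = sqrt(7914420) = 6*sqrt(219845)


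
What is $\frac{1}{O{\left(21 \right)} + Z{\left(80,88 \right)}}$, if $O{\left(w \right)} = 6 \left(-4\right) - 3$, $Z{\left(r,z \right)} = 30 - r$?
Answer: $- \frac{1}{77} \approx -0.012987$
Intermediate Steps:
$O{\left(w \right)} = -27$ ($O{\left(w \right)} = -24 - 3 = -27$)
$\frac{1}{O{\left(21 \right)} + Z{\left(80,88 \right)}} = \frac{1}{-27 + \left(30 - 80\right)} = \frac{1}{-27 - 50} = \frac{1}{-77} = - \frac{1}{77}$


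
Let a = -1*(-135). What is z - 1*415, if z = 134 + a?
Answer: -146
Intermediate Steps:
a = 135
z = 269 (z = 134 + 135 = 269)
z - 1*415 = 269 - 1*415 = 269 - 415 = -146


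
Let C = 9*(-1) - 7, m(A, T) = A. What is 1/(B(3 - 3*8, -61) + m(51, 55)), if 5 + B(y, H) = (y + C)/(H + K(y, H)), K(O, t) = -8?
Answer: 69/3211 ≈ 0.021489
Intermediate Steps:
C = -16 (C = -9 - 7 = -16)
B(y, H) = -5 + (-16 + y)/(-8 + H) (B(y, H) = -5 + (y - 16)/(H - 8) = -5 + (-16 + y)/(-8 + H))
1/(B(3 - 3*8, -61) + m(51, 55)) = 1/((24 + (3 - 3*8) - 5*(-61))/(-8 - 61) + 51) = 1/((24 + (3 - 24) + 305)/(-69) + 51) = 1/(-(24 - 21 + 305)/69 + 51) = 1/(-1/69*308 + 51) = 1/(-308/69 + 51) = 1/(3211/69) = 69/3211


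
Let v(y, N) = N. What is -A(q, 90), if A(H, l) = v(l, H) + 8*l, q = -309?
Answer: -411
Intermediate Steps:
A(H, l) = H + 8*l
-A(q, 90) = -(-309 + 8*90) = -(-309 + 720) = -1*411 = -411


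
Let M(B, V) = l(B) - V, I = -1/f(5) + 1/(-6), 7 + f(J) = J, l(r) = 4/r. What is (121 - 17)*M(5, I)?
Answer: 728/15 ≈ 48.533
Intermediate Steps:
f(J) = -7 + J
I = 1/3 (I = -1/(-7 + 5) + 1/(-6) = -1/(-2) + 1*(-1/6) = -1*(-1/2) - 1/6 = 1/2 - 1/6 = 1/3 ≈ 0.33333)
M(B, V) = -V + 4/B (M(B, V) = 4/B - V = -V + 4/B)
(121 - 17)*M(5, I) = (121 - 17)*(-1*1/3 + 4/5) = 104*(-1/3 + 4*(1/5)) = 104*(-1/3 + 4/5) = 104*(7/15) = 728/15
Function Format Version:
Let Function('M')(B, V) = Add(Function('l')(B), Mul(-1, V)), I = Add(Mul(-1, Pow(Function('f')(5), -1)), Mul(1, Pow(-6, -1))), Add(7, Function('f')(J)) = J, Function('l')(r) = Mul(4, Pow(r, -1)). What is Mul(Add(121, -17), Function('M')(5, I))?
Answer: Rational(728, 15) ≈ 48.533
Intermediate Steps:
Function('f')(J) = Add(-7, J)
I = Rational(1, 3) (I = Add(Mul(-1, Pow(Add(-7, 5), -1)), Mul(1, Pow(-6, -1))) = Add(Mul(-1, Pow(-2, -1)), Mul(1, Rational(-1, 6))) = Add(Mul(-1, Rational(-1, 2)), Rational(-1, 6)) = Add(Rational(1, 2), Rational(-1, 6)) = Rational(1, 3) ≈ 0.33333)
Function('M')(B, V) = Add(Mul(-1, V), Mul(4, Pow(B, -1))) (Function('M')(B, V) = Add(Mul(4, Pow(B, -1)), Mul(-1, V)) = Add(Mul(-1, V), Mul(4, Pow(B, -1))))
Mul(Add(121, -17), Function('M')(5, I)) = Mul(Add(121, -17), Add(Mul(-1, Rational(1, 3)), Mul(4, Pow(5, -1)))) = Mul(104, Add(Rational(-1, 3), Mul(4, Rational(1, 5)))) = Mul(104, Add(Rational(-1, 3), Rational(4, 5))) = Mul(104, Rational(7, 15)) = Rational(728, 15)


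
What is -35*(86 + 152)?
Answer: -8330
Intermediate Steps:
-35*(86 + 152) = -35*238 = -8330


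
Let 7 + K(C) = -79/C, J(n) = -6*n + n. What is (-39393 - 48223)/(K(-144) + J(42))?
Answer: 12616704/31169 ≈ 404.78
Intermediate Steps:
J(n) = -5*n
K(C) = -7 - 79/C
(-39393 - 48223)/(K(-144) + J(42)) = (-39393 - 48223)/((-7 - 79/(-144)) - 5*42) = -87616/((-7 - 79*(-1/144)) - 210) = -87616/((-7 + 79/144) - 210) = -87616/(-929/144 - 210) = -87616/(-31169/144) = -87616*(-144/31169) = 12616704/31169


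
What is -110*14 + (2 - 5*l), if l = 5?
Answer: -1563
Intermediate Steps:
-110*14 + (2 - 5*l) = -110*14 + (2 - 5*5) = -1540 + (2 - 25) = -1540 - 23 = -1563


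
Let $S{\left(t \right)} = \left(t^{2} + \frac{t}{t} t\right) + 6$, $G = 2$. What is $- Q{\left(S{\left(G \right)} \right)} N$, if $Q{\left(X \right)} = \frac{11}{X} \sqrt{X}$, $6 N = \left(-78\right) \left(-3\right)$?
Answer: $- \frac{143 \sqrt{3}}{2} \approx -123.84$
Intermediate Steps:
$S{\left(t \right)} = 6 + t + t^{2}$ ($S{\left(t \right)} = \left(t^{2} + 1 t\right) + 6 = \left(t^{2} + t\right) + 6 = \left(t + t^{2}\right) + 6 = 6 + t + t^{2}$)
$N = 39$ ($N = \frac{\left(-78\right) \left(-3\right)}{6} = \frac{1}{6} \cdot 234 = 39$)
$Q{\left(X \right)} = \frac{11}{\sqrt{X}}$
$- Q{\left(S{\left(G \right)} \right)} N = - \frac{11}{\sqrt{6 + 2 + 2^{2}}} \cdot 39 = - \frac{11}{\sqrt{6 + 2 + 4}} \cdot 39 = - \frac{11}{2 \sqrt{3}} \cdot 39 = - 11 \frac{\sqrt{3}}{6} \cdot 39 = - \frac{11 \sqrt{3}}{6} \cdot 39 = - \frac{143 \sqrt{3}}{2}$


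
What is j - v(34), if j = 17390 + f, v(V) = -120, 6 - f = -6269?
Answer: 23785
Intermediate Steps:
f = 6275 (f = 6 - 1*(-6269) = 6 + 6269 = 6275)
j = 23665 (j = 17390 + 6275 = 23665)
j - v(34) = 23665 - 1*(-120) = 23665 + 120 = 23785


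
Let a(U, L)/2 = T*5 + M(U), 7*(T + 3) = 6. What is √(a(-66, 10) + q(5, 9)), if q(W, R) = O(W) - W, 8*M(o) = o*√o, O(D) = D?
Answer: √(-4200 - 3234*I*√66)/14 ≈ 7.5604 - 8.865*I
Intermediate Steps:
T = -15/7 (T = -3 + (⅐)*6 = -3 + 6/7 = -15/7 ≈ -2.1429)
M(o) = o^(3/2)/8 (M(o) = (o*√o)/8 = o^(3/2)/8)
a(U, L) = -150/7 + U^(3/2)/4 (a(U, L) = 2*(-15/7*5 + U^(3/2)/8) = 2*(-75/7 + U^(3/2)/8) = -150/7 + U^(3/2)/4)
q(W, R) = 0 (q(W, R) = W - W = 0)
√(a(-66, 10) + q(5, 9)) = √((-150/7 + (-66)^(3/2)/4) + 0) = √((-150/7 + (-66*I*√66)/4) + 0) = √((-150/7 - 33*I*√66/2) + 0) = √(-150/7 - 33*I*√66/2)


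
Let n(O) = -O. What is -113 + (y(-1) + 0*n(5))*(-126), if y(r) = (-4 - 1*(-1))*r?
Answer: -491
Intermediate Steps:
y(r) = -3*r (y(r) = (-4 + 1)*r = -3*r)
-113 + (y(-1) + 0*n(5))*(-126) = -113 + (-3*(-1) + 0*(-1*5))*(-126) = -113 + (3 + 0*(-5))*(-126) = -113 + (3 + 0)*(-126) = -113 + 3*(-126) = -113 - 378 = -491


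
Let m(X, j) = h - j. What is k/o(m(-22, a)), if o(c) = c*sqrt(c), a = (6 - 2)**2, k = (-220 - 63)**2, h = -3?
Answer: 80089*I*sqrt(19)/361 ≈ 967.04*I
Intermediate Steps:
k = 80089 (k = (-283)**2 = 80089)
a = 16 (a = 4**2 = 16)
m(X, j) = -3 - j
o(c) = c**(3/2)
k/o(m(-22, a)) = 80089/((-3 - 1*16)**(3/2)) = 80089/((-3 - 16)**(3/2)) = 80089/((-19)**(3/2)) = 80089/((-19*I*sqrt(19))) = 80089*(I*sqrt(19)/361) = 80089*I*sqrt(19)/361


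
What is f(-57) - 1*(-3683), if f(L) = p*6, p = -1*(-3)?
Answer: 3701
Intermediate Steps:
p = 3
f(L) = 18 (f(L) = 3*6 = 18)
f(-57) - 1*(-3683) = 18 - 1*(-3683) = 18 + 3683 = 3701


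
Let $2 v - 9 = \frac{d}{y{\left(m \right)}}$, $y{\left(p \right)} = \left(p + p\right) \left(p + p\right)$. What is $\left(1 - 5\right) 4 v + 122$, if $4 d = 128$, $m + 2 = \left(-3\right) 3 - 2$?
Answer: $\frac{8386}{169} \approx 49.621$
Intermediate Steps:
$m = -13$ ($m = -2 - 11 = -13$)
$y{\left(p \right)} = 4 p^{2}$ ($y{\left(p \right)} = 2 p 2 p = 4 p^{2}$)
$d = 32$ ($d = \frac{1}{4} \cdot 128 = 32$)
$v = \frac{1529}{338}$ ($v = \frac{9}{2} + \frac{32 \frac{1}{4 \left(-13\right)^{2}}}{2} = \frac{9}{2} + \frac{32 \frac{1}{4 \cdot 169}}{2} = \frac{9}{2} + \frac{32 \cdot \frac{1}{676}}{2} = \frac{9}{2} + \frac{1}{2} \cdot \frac{8}{169} = \frac{9}{2} + \frac{4}{169} = \frac{1529}{338} \approx 4.5237$)
$\left(1 - 5\right) 4 v + 122 = \left(1 - 5\right) 4 \cdot \frac{1529}{338} + 122 = \left(-4\right) 4 \cdot \frac{1529}{338} + 122 = \left(-16\right) \frac{1529}{338} + 122 = - \frac{12232}{169} + 122 = \frac{8386}{169}$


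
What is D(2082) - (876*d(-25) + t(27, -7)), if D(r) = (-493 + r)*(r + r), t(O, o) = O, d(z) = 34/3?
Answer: 6606641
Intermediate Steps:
d(z) = 34/3 (d(z) = 34*(1/3) = 34/3)
D(r) = 2*r*(-493 + r) (D(r) = (-493 + r)*(2*r) = 2*r*(-493 + r))
D(2082) - (876*d(-25) + t(27, -7)) = 2*2082*(-493 + 2082) - (876*(34/3) + 27) = 2*2082*1589 - (9928 + 27) = 6616596 - 1*9955 = 6616596 - 9955 = 6606641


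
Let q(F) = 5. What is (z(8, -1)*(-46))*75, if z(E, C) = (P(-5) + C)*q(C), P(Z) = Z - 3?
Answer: 155250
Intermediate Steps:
P(Z) = -3 + Z
z(E, C) = -40 + 5*C (z(E, C) = ((-3 - 5) + C)*5 = (-8 + C)*5 = -40 + 5*C)
(z(8, -1)*(-46))*75 = ((-40 + 5*(-1))*(-46))*75 = ((-40 - 5)*(-46))*75 = -45*(-46)*75 = 2070*75 = 155250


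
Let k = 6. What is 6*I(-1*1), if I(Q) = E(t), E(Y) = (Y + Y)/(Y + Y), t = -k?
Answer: 6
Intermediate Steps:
t = -6 (t = -1*6 = -6)
E(Y) = 1 (E(Y) = (2*Y)/((2*Y)) = (2*Y)*(1/(2*Y)) = 1)
I(Q) = 1
6*I(-1*1) = 6*1 = 6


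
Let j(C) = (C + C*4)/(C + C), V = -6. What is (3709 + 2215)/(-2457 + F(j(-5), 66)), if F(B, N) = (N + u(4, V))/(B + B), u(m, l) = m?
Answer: -5924/2443 ≈ -2.4249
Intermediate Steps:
j(C) = 5/2 (j(C) = (C + 4*C)/((2*C)) = (5*C)*(1/(2*C)) = 5/2)
F(B, N) = (4 + N)/(2*B) (F(B, N) = (N + 4)/(B + B) = (4 + N)/((2*B)) = (4 + N)*(1/(2*B)) = (4 + N)/(2*B))
(3709 + 2215)/(-2457 + F(j(-5), 66)) = (3709 + 2215)/(-2457 + (4 + 66)/(2*(5/2))) = 5924/(-2457 + (½)*(⅖)*70) = 5924/(-2457 + 14) = 5924/(-2443) = 5924*(-1/2443) = -5924/2443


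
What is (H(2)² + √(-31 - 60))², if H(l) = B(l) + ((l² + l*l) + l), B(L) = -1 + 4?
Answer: (169 + I*√91)² ≈ 28470.0 + 3224.3*I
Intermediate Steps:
B(L) = 3
H(l) = 3 + l + 2*l² (H(l) = 3 + ((l² + l*l) + l) = 3 + ((l² + l²) + l) = 3 + (2*l² + l) = 3 + (l + 2*l²) = 3 + l + 2*l²)
(H(2)² + √(-31 - 60))² = ((3 + 2 + 2*2²)² + √(-31 - 60))² = ((3 + 2 + 2*4)² + √(-91))² = ((3 + 2 + 8)² + I*√91)² = (13² + I*√91)² = (169 + I*√91)²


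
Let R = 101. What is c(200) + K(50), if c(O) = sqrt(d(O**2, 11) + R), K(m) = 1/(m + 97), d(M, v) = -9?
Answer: 1/147 + 2*sqrt(23) ≈ 9.5985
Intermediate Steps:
K(m) = 1/(97 + m)
c(O) = 2*sqrt(23) (c(O) = sqrt(-9 + 101) = sqrt(92) = 2*sqrt(23))
c(200) + K(50) = 2*sqrt(23) + 1/(97 + 50) = 2*sqrt(23) + 1/147 = 1/147 + 2*sqrt(23)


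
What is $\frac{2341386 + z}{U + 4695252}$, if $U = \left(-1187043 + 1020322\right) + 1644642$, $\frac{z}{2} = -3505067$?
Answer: $- \frac{4668748}{6173173} \approx -0.7563$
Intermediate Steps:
$z = -7010134$ ($z = 2 \left(-3505067\right) = -7010134$)
$U = 1477921$ ($U = -166721 + 1644642 = 1477921$)
$\frac{2341386 + z}{U + 4695252} = \frac{2341386 - 7010134}{1477921 + 4695252} = - \frac{4668748}{6173173}$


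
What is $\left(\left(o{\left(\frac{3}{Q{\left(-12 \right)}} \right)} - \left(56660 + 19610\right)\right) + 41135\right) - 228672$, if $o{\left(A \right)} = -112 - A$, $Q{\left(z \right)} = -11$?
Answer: $- \frac{2903106}{11} \approx -2.6392 \cdot 10^{5}$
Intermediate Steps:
$\left(\left(o{\left(\frac{3}{Q{\left(-12 \right)}} \right)} - \left(56660 + 19610\right)\right) + 41135\right) - 228672 = \left(\left(\left(-112 - \frac{3}{-11}\right) - \left(56660 + 19610\right)\right) + 41135\right) - 228672 = \left(\left(\left(-112 - 3 \left(- \frac{1}{11}\right)\right) - 76270\right) + 41135\right) - 228672 = \left(\left(\left(-112 - - \frac{3}{11}\right) - 76270\right) + 41135\right) - 228672 = \left(\left(\left(-112 + \frac{3}{11}\right) - 76270\right) + 41135\right) - 228672 = \left(\left(- \frac{1229}{11} - 76270\right) + 41135\right) - 228672 = \left(- \frac{840199}{11} + 41135\right) - 228672 = - \frac{387714}{11} - 228672 = - \frac{2903106}{11}$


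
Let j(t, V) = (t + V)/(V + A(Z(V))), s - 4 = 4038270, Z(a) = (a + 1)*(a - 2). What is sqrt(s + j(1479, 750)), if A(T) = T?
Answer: sqrt(1277726047965961138)/562498 ≈ 2009.5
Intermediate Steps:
Z(a) = (1 + a)*(-2 + a)
s = 4038274 (s = 4 + 4038270 = 4038274)
j(t, V) = (V + t)/(-2 + V**2) (j(t, V) = (t + V)/(V + (-2 + V**2 - V)) = (V + t)/(-2 + V**2))
sqrt(s + j(1479, 750)) = sqrt(4038274 + (750 + 1479)/(-2 + 750**2)) = sqrt(4038274 + 2229/(-2 + 562500)) = sqrt(4038274 + 2229/562498) = sqrt(2271521050681/562498) = sqrt(1277726047965961138)/562498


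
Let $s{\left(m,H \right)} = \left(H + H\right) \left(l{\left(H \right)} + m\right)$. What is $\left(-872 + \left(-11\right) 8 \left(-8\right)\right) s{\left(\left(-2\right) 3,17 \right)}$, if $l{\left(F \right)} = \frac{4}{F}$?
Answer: $32928$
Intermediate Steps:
$s{\left(m,H \right)} = 2 H \left(m + \frac{4}{H}\right)$ ($s{\left(m,H \right)} = \left(H + H\right) \left(\frac{4}{H} + m\right) = 2 H \left(m + \frac{4}{H}\right)$)
$\left(-872 + \left(-11\right) 8 \left(-8\right)\right) s{\left(\left(-2\right) 3,17 \right)} = \left(-872 + \left(-11\right) 8 \left(-8\right)\right) \left(8 + 2 \cdot 17 \left(\left(-2\right) 3\right)\right) = \left(-872 - -704\right) \left(8 + 2 \cdot 17 \left(-6\right)\right) = \left(-872 + 704\right) \left(8 - 204\right) = \left(-168\right) \left(-196\right) = 32928$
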